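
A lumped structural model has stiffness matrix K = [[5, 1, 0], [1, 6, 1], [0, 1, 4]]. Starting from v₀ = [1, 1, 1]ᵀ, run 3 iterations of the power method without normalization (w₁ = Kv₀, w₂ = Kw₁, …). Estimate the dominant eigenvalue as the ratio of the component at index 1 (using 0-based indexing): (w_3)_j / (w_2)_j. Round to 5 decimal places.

λ ≈ 7.11864

w1 = Kv₀ = (6, 8, 5)
w2 = Kw1 = (38, 59, 28)
w3 = Kw2 = (249, 420, 171)
Ratio at component: 420 / 59 = 7.11864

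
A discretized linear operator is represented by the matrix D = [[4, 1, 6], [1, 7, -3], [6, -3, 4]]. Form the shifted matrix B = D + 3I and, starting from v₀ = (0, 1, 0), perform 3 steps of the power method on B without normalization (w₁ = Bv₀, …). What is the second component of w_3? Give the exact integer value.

B = D + 3I has rows (7, 1, 6); (1, 10, -3); (6, -3, 7)
w1 = Bv₀ = (7·0 + 1·1 + 6·0; 1·0 + 10·1 + (-3)·0; 6·0 + (-3)·1 + 7·0) = (1, 10, -3)
w2 = Bw1 = (7·1 + 1·10 + 6·(-3); 1·1 + 10·10 + (-3)·(-3); 6·1 + (-3)·10 + 7·(-3)) = (-1, 110, -45)
w3 = Bw2 = (-167, 1234, -651)
Requested component of w3: 1234

1234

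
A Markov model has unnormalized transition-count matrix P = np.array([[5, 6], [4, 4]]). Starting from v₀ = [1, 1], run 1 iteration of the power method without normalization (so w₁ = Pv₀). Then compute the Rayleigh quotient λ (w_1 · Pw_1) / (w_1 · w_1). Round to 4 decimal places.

w1 = Pv₀ = (5·1 + 6·1; 4·1 + 4·1) = (11, 8)
Pw1 = (103, 76)
w1·Pw1 = 11·103 + 8·76 = 1741; w1·w1 = 11·11 + 8·8 = 185
λ ≈ 1741/185 = 9.4108

λ ≈ 9.4108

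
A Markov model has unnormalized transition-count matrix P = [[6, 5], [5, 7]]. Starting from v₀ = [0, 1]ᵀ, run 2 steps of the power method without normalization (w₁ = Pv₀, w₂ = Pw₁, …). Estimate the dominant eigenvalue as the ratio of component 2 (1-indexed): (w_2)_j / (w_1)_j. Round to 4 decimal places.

w1 = Pv₀ = (5, 7)
w2 = Pw1 = (65, 74)
Ratio at component: 74 / 7 = 10.5714

λ ≈ 10.5714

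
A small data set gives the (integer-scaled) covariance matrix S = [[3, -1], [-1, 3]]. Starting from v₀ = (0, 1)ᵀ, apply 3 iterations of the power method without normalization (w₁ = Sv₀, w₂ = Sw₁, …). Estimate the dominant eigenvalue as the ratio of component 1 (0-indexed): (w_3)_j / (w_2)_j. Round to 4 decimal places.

λ ≈ 3.6000

w1 = Sv₀ = (-1, 3)
w2 = Sw1 = (-6, 10)
w3 = Sw2 = (-28, 36)
Ratio at component: 36 / 10 = 3.6000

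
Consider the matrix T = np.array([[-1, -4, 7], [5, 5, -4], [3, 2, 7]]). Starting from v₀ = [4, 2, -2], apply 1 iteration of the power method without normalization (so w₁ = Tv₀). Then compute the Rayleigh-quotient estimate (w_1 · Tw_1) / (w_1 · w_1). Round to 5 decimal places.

w1 = Tv₀ = ((-1)·4 + (-4)·2 + 7·(-2); 5·4 + 5·2 + (-4)·(-2); 3·4 + 2·2 + 7·(-2)) = (-26, 38, 2)
Tw1 = (-112, 52, 12)
w1·Tw1 = (-26)·(-112) + 38·52 + 2·12 = 4912; w1·w1 = (-26)·(-26) + 38·38 + 2·2 = 2124
λ ≈ 4912/2124 = 2.31262

λ ≈ 2.31262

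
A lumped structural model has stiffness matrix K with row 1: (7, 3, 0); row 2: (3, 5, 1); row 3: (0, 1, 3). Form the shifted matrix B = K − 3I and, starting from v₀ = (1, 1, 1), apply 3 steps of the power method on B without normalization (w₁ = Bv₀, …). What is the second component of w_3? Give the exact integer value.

B = K − 3I has rows (4, 3, 0); (3, 2, 1); (0, 1, 0)
w1 = Bv₀ = (4·1 + 3·1 + 0·1; 3·1 + 2·1 + 1·1; 0·1 + 1·1 + 0·1) = (7, 6, 1)
w2 = Bw1 = (4·7 + 3·6 + 0·1; 3·7 + 2·6 + 1·1; 0·7 + 1·6 + 0·1) = (46, 34, 6)
w3 = Bw2 = (286, 212, 34)
Requested component of w3: 212

212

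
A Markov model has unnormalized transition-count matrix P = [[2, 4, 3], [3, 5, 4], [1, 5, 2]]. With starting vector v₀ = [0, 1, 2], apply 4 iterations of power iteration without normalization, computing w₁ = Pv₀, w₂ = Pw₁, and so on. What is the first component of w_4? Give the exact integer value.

w1 = Pv₀ = (2·0 + 4·1 + 3·2; 3·0 + 5·1 + 4·2; 1·0 + 5·1 + 2·2) = (10, 13, 9)
w2 = Pw1 = (2·10 + 4·13 + 3·9; 3·10 + 5·13 + 4·9; 1·10 + 5·13 + 2·9) = (99, 131, 93)
w3 = Pw2 = (1001, 1324, 940)
w4 = Pw3 = (10118, 13383, 9501)
The requested component of w4 is 10118.

10118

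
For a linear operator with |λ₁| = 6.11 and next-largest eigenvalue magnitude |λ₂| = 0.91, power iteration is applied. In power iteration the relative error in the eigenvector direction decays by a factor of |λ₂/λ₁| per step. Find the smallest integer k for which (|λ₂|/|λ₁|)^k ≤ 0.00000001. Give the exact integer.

|λ₂/λ₁| = 0.91/6.11 = 0.14894
Need k ≥ ln(0.00000001) / ln(0.14894) = -18.4207 / -1.9042 ≈ 9.674
Smallest integer k satisfying the bound: 10

10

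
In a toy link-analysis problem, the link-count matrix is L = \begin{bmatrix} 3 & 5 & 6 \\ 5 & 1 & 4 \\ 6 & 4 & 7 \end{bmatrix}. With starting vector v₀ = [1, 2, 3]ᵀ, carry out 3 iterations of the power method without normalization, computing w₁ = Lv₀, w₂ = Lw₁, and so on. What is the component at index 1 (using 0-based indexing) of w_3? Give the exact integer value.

w1 = Lv₀ = (31, 19, 35)
w2 = Lw1 = (398, 314, 507)
w3 = Lw2 = (5806, 4332, 7193)
The requested component of w3 is 4332.

4332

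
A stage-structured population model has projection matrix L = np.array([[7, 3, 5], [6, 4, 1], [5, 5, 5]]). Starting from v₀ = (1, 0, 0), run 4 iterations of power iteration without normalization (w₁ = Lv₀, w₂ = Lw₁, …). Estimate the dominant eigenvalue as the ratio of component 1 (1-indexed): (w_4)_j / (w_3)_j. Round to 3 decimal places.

w1 = Lv₀ = (7, 6, 5)
w2 = Lw1 = (92, 71, 90)
w3 = Lw2 = (1307, 926, 1265)
w4 = Lw3 = (18252, 12811, 17490)
Ratio at component: 18252 / 1307 = 13.965

λ ≈ 13.965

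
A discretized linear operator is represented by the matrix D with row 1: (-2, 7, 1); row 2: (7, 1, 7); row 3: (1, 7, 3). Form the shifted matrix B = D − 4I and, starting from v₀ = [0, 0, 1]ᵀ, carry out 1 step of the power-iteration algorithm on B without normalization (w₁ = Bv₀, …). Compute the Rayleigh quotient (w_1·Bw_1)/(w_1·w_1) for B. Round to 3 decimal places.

B = D − 4I has rows (-6, 7, 1); (7, -3, 7); (1, 7, -1)
w1 = Bv₀ = (1, 7, -1)
Bw1 = (42, -21, 51)
w1·Bw1 = -156; w1·w1 = 51; μ ≈ -156/51 = -3.059

-3.059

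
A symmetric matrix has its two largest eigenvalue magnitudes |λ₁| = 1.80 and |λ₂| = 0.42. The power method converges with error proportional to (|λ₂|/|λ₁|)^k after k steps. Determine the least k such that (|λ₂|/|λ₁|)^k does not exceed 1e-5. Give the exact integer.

|λ₂/λ₁| = 0.42/1.80 = 0.23333
Need k ≥ ln(1e-5) / ln(0.23333) = -11.5129 / -1.4553 ≈ 7.911
Smallest integer k satisfying the bound: 8

8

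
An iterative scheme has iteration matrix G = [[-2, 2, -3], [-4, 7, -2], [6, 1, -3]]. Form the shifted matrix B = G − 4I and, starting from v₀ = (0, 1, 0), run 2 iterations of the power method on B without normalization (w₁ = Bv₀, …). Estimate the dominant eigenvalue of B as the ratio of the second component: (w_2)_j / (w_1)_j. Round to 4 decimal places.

B = G − 4I has rows (-6, 2, -3); (-4, 3, -2); (6, 1, -7)
w1 = Bv₀ = (2, 3, 1)
w2 = Bw1 = (-9, -1, 8)
Ratio: -1/3 = -0.3333

μ ≈ -0.3333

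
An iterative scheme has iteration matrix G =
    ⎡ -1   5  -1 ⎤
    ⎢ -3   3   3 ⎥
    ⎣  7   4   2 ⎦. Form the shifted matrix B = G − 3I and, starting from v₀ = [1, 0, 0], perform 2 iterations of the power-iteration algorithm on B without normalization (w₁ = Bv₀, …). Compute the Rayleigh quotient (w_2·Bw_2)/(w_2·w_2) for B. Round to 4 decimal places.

-3.5735

B = G − 3I has rows (-4, 5, -1); (-3, 0, 3); (7, 4, -1)
w1 = Bv₀ = ((-4)·1 + 5·0 + (-1)·0; (-3)·1 + 0·0 + 3·0; 7·1 + 4·0 + (-1)·0) = (-4, -3, 7)
w2 = Bw1 = ((-4)·(-4) + 5·(-3) + (-1)·7; (-3)·(-4) + 0·(-3) + 3·7; 7·(-4) + 4·(-3) + (-1)·7) = (-6, 33, -47)
Bw2 = (236, -123, 137)
w2·Bw2 = -11914; w2·w2 = 3334; μ ≈ -11914/3334 = -3.5735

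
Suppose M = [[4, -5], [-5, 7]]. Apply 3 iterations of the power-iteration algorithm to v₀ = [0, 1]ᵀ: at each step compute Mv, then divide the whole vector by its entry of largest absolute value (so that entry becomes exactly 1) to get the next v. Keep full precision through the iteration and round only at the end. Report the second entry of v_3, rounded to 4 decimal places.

1.0000

Mv0 = (-5.00000, 7.00000); divide by 7.00000 → v1 = (-0.71429, 1.00000)
Mv1 = (-7.85714, 10.57143); divide by 10.57143 → v2 = (-0.74324, 1.00000)
Mv2 = (-7.97297, 10.71622); divide by 10.71622 → v3 = (-0.74401, 1.00000)
Requested entry of v3: 793/793 = 1.0000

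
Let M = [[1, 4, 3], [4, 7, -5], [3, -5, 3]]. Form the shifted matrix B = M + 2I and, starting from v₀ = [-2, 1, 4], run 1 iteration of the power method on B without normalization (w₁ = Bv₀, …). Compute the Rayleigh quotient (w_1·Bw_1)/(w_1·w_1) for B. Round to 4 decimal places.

8.6421

B = M + 2I has rows (3, 4, 3); (4, 9, -5); (3, -5, 5)
w1 = Bv₀ = (10, -19, 9)
Bw1 = (-19, -176, 170)
w1·Bw1 = 4684; w1·w1 = 542; μ ≈ 4684/542 = 8.6421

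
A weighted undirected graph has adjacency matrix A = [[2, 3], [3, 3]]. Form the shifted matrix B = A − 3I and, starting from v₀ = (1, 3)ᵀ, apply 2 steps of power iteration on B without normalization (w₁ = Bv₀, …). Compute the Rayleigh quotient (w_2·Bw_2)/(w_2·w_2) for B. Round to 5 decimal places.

0.24783

B = A − 3I has rows (-1, 3); (3, 0)
w1 = Bv₀ = (8, 3)
w2 = Bw1 = (1, 24)
Bw2 = (71, 3)
w2·Bw2 = 143; w2·w2 = 577; μ ≈ 143/577 = 0.24783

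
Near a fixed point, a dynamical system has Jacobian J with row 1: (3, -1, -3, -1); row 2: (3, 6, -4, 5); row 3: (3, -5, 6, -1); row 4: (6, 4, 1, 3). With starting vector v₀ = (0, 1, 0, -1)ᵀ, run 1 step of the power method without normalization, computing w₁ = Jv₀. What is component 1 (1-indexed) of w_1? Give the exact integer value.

w1 = Jv₀ = (3·0 + (-1)·1 + (-3)·0 + (-1)·(-1); 3·0 + 6·1 + (-4)·0 + 5·(-1); 3·0 + (-5)·1 + 6·0 + (-1)·(-1); 6·0 + 4·1 + 1·0 + 3·(-1)) = (0, 1, -4, 1)
The requested component of w1 is 0.

0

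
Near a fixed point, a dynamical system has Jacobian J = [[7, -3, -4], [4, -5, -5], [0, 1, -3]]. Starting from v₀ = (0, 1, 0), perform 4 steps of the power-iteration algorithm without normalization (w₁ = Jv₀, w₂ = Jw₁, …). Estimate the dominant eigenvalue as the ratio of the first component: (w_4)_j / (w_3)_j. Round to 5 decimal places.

w1 = Jv₀ = (7·0 + (-3)·1 + (-4)·0; 4·0 + (-5)·1 + (-5)·0; 0·0 + 1·1 + (-3)·0) = (-3, -5, 1)
w2 = Jw1 = (7·(-3) + (-3)·(-5) + (-4)·1; 4·(-3) + (-5)·(-5) + (-5)·1; 0·(-3) + 1·(-5) + (-3)·1) = (-10, 8, -8)
w3 = Jw2 = (-62, -40, 32)
w4 = Jw3 = (-442, -208, -136)
Ratio at component: -442 / -62 = 7.12903

7.12903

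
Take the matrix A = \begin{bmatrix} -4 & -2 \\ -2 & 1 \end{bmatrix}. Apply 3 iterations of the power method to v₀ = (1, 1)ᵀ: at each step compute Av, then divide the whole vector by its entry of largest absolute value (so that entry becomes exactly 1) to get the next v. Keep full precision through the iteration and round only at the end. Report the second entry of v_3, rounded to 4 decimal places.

Av0 = (-6.00000, -1.00000); divide by -6.00000 → v1 = (1.00000, 0.16667)
Av1 = (-4.33333, -1.83333); divide by -4.33333 → v2 = (1.00000, 0.42308)
Av2 = (-4.84615, -1.57692); divide by -4.84615 → v3 = (1.00000, 0.32540)
Requested entry of v3: -41/-126 = 0.3254

0.3254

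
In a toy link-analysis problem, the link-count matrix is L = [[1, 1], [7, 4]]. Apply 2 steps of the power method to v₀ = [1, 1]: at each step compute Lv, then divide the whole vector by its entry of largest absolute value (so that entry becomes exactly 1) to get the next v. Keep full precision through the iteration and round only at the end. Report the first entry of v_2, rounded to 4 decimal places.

Lv0 = (2.00000, 11.00000); divide by 11.00000 → v1 = (0.18182, 1.00000)
Lv1 = (1.18182, 5.27273); divide by 5.27273 → v2 = (0.22414, 1.00000)
Requested entry of v2: 13/58 = 0.2241

0.2241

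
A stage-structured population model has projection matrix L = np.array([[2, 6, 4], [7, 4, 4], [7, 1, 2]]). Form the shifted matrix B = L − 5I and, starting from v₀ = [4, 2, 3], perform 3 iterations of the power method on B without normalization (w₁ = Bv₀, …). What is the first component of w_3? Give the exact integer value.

188

B = L − 5I has rows (-3, 6, 4); (7, -1, 4); (7, 1, -3)
w1 = Bv₀ = ((-3)·4 + 6·2 + 4·3; 7·4 + (-1)·2 + 4·3; 7·4 + 1·2 + (-3)·3) = (12, 38, 21)
w2 = Bw1 = ((-3)·12 + 6·38 + 4·21; 7·12 + (-1)·38 + 4·21; 7·12 + 1·38 + (-3)·21) = (276, 130, 59)
w3 = Bw2 = (188, 2038, 1885)
Requested component of w3: 188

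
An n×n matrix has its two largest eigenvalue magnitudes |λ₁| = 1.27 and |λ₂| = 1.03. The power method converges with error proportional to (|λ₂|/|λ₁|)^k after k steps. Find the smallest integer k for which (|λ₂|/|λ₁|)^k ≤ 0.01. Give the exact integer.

|λ₂/λ₁| = 1.03/1.27 = 0.81102
Need k ≥ ln(0.01) / ln(0.81102) = -4.6052 / -0.2095 ≈ 21.986
Smallest integer k satisfying the bound: 22

22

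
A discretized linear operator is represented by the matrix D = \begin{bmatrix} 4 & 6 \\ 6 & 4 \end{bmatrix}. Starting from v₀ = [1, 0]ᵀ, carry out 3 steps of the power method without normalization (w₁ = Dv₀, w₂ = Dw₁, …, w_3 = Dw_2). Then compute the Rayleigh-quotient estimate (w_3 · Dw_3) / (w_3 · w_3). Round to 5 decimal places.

λ ≈ 9.99923

w1 = Dv₀ = (4, 6)
w2 = Dw1 = (52, 48)
w3 = Dw2 = (496, 504)
Dw3 = (5008, 4992)
w3·Dw3 = 496·5008 + 504·4992 = 4999936; w3·w3 = 496·496 + 504·504 = 500032
λ ≈ 4999936/500032 = 9.99923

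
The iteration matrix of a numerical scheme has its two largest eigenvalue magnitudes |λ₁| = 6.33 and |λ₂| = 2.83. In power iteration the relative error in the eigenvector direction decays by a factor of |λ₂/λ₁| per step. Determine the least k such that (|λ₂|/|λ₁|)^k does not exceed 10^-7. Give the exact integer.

21

|λ₂/λ₁| = 2.83/6.33 = 0.44708
Need k ≥ ln(10^-7) / ln(0.44708) = -16.1181 / -0.8050 ≈ 20.022
Smallest integer k satisfying the bound: 21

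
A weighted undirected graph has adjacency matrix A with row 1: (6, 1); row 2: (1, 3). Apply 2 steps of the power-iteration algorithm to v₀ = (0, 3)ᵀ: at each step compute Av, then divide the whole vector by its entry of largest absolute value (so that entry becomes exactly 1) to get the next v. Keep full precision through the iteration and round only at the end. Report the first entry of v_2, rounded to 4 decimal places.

0.9000

Av0 = (3.00000, 9.00000); divide by 9.00000 → v1 = (0.33333, 1.00000)
Av1 = (3.00000, 3.33333); divide by 3.33333 → v2 = (0.90000, 1.00000)
Requested entry of v2: 27/30 = 0.9000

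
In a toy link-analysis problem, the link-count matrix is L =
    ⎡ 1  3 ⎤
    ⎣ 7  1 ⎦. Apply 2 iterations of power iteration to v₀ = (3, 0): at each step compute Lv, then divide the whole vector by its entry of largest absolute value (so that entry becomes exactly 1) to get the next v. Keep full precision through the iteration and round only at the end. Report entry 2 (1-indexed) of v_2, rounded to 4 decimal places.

Lv0 = (3.00000, 21.00000); divide by 21.00000 → v1 = (0.14286, 1.00000)
Lv1 = (3.14286, 2.00000); divide by 3.14286 → v2 = (1.00000, 0.63636)
Requested entry of v2: 42/66 = 0.6364

0.6364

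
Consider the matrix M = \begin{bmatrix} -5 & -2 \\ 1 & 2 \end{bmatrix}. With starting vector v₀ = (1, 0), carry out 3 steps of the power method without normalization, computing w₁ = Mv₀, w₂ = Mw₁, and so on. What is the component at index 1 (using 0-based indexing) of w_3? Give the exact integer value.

17

w1 = Mv₀ = (-5, 1)
w2 = Mw1 = (23, -3)
w3 = Mw2 = (-109, 17)
The requested component of w3 is 17.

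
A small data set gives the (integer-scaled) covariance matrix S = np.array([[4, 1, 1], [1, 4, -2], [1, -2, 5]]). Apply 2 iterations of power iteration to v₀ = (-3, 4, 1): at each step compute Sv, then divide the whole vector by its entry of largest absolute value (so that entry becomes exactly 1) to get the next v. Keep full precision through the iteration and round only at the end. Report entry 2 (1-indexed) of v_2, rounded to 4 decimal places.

-0.8305

Sv0 = (-7.00000, 11.00000, -6.00000); divide by 11.00000 → v1 = (-0.63636, 1.00000, -0.54545)
Sv1 = (-2.09091, 4.45455, -5.36364); divide by -5.36364 → v2 = (0.38983, -0.83051, 1.00000)
Requested entry of v2: 49/-59 = -0.8305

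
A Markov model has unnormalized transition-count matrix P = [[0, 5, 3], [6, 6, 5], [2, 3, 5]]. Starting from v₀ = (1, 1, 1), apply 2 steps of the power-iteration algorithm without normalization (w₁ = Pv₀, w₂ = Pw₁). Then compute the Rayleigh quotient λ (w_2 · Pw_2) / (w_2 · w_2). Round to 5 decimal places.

12.19356

w1 = Pv₀ = (8, 17, 10)
w2 = Pw1 = (115, 200, 117)
Pw2 = (1351, 2475, 1415)
w2·Pw2 = 115·1351 + 200·2475 + 117·1415 = 815920; w2·w2 = 115·115 + 200·200 + 117·117 = 66914
λ ≈ 815920/66914 = 12.19356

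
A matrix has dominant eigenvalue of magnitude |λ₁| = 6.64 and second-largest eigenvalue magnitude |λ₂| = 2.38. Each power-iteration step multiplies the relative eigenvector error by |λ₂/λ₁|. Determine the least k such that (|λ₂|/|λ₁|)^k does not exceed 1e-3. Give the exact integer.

7

|λ₂/λ₁| = 2.38/6.64 = 0.35843
Need k ≥ ln(1e-3) / ln(0.35843) = -6.9078 / -1.0260 ≈ 6.733
Smallest integer k satisfying the bound: 7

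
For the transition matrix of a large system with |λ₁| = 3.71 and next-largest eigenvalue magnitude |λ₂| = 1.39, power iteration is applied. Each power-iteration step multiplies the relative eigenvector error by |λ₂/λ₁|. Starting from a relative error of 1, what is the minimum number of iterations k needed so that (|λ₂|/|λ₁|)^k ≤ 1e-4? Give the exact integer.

|λ₂/λ₁| = 1.39/3.71 = 0.37466
Need k ≥ ln(1e-4) / ln(0.37466) = -9.2103 / -0.9817 ≈ 9.382
Smallest integer k satisfying the bound: 10

10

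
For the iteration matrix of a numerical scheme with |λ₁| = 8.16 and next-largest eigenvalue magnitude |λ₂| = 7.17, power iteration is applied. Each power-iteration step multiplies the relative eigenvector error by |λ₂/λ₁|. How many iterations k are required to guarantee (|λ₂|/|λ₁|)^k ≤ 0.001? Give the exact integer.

54

|λ₂/λ₁| = 7.17/8.16 = 0.87868
Need k ≥ ln(0.001) / ln(0.87868) = -6.9078 / -0.1293 ≈ 53.408
Smallest integer k satisfying the bound: 54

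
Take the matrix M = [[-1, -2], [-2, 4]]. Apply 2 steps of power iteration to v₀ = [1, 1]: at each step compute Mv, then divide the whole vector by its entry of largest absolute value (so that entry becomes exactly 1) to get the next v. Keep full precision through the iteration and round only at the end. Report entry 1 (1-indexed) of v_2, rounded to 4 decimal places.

Mv0 = (-3.00000, 2.00000); divide by -3.00000 → v1 = (1.00000, -0.66667)
Mv1 = (0.33333, -4.66667); divide by -4.66667 → v2 = (-0.07143, 1.00000)
Requested entry of v2: -1/14 = -0.0714

-0.0714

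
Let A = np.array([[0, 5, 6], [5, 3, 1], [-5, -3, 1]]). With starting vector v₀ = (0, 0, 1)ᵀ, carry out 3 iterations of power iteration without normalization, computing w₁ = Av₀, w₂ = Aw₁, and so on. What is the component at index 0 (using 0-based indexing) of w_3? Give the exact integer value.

-22

w1 = Av₀ = (0·0 + 5·0 + 6·1; 5·0 + 3·0 + 1·1; (-5)·0 + (-3)·0 + 1·1) = (6, 1, 1)
w2 = Aw1 = (0·6 + 5·1 + 6·1; 5·6 + 3·1 + 1·1; (-5)·6 + (-3)·1 + 1·1) = (11, 34, -32)
w3 = Aw2 = (-22, 125, -189)
The requested component of w3 is -22.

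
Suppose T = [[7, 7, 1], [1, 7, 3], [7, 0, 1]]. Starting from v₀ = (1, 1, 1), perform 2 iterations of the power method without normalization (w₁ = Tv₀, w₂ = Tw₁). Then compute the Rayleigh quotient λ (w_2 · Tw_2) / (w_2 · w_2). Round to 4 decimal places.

11.9866

w1 = Tv₀ = (15, 11, 8)
w2 = Tw1 = (190, 116, 113)
Tw2 = (2255, 1341, 1443)
w2·Tw2 = 190·2255 + 116·1341 + 113·1443 = 747065; w2·w2 = 190·190 + 116·116 + 113·113 = 62325
λ ≈ 747065/62325 = 11.9866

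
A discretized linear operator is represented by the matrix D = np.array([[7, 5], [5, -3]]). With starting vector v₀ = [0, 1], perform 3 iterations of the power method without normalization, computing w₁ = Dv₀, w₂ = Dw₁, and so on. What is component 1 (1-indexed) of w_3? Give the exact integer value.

w1 = Dv₀ = (7·0 + 5·1; 5·0 + (-3)·1) = (5, -3)
w2 = Dw1 = (7·5 + 5·(-3); 5·5 + (-3)·(-3)) = (20, 34)
w3 = Dw2 = (310, -2)
The requested component of w3 is 310.

310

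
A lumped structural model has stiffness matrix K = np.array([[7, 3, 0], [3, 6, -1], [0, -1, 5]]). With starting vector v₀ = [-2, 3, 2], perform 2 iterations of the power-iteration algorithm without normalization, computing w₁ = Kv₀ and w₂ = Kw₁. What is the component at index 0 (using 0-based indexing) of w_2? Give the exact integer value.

-5

w1 = Kv₀ = (7·(-2) + 3·3 + 0·2; 3·(-2) + 6·3 + (-1)·2; 0·(-2) + (-1)·3 + 5·2) = (-5, 10, 7)
w2 = Kw1 = (7·(-5) + 3·10 + 0·7; 3·(-5) + 6·10 + (-1)·7; 0·(-5) + (-1)·10 + 5·7) = (-5, 38, 25)
The requested component of w2 is -5.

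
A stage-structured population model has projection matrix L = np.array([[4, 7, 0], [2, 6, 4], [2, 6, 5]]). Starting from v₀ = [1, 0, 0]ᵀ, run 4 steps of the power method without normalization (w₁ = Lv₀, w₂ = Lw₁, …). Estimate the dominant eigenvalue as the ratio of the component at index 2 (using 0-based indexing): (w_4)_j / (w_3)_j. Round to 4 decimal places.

w1 = Lv₀ = (4·1 + 7·0 + 0·0; 2·1 + 6·0 + 4·0; 2·1 + 6·0 + 5·0) = (4, 2, 2)
w2 = Lw1 = (4·4 + 7·2 + 0·2; 2·4 + 6·2 + 4·2; 2·4 + 6·2 + 5·2) = (30, 28, 30)
w3 = Lw2 = (316, 348, 378)
w4 = Lw3 = (3700, 4232, 4610)
Ratio at component: 4610 / 378 = 12.1958

12.1958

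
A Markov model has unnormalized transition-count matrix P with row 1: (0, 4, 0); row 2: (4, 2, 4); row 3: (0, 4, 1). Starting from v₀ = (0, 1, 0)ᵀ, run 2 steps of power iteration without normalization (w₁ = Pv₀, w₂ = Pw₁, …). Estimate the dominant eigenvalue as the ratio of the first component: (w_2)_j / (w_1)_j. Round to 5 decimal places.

λ ≈ 2.00000

w1 = Pv₀ = (4, 2, 4)
w2 = Pw1 = (8, 36, 12)
Ratio at component: 8 / 4 = 2.00000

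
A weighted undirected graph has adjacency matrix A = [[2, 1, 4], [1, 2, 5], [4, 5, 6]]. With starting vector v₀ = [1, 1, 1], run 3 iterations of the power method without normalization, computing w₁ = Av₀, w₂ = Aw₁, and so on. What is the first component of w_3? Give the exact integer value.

w1 = Av₀ = (2·1 + 1·1 + 4·1; 1·1 + 2·1 + 5·1; 4·1 + 5·1 + 6·1) = (7, 8, 15)
w2 = Aw1 = (2·7 + 1·8 + 4·15; 1·7 + 2·8 + 5·15; 4·7 + 5·8 + 6·15) = (82, 98, 158)
w3 = Aw2 = (894, 1068, 1766)
The requested component of w3 is 894.

894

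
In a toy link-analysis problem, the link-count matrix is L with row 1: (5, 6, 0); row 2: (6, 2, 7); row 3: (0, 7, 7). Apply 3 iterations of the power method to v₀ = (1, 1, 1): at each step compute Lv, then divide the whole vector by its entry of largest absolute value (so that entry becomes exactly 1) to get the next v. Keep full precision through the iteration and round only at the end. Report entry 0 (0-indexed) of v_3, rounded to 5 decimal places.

Lv0 = (11.000000, 15.000000, 14.000000); divide by 15.000000 → v1 = (0.733333, 1.000000, 0.933333)
Lv1 = (9.666667, 12.933333, 13.533333); divide by 13.533333 → v2 = (0.714286, 0.955665, 1.000000)
Lv2 = (9.305419, 13.197044, 13.689655); divide by 13.689655 → v3 = (0.679741, 0.964016, 1.000000)
Requested entry of v3: 1889/2779 = 0.67974

0.67974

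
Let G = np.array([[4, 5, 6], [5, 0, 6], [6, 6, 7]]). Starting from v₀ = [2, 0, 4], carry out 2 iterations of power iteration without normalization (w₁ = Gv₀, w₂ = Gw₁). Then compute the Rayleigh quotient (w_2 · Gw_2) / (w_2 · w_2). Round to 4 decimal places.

w1 = Gv₀ = (4·2 + 5·0 + 6·4; 5·2 + 0·0 + 6·4; 6·2 + 6·0 + 7·4) = (32, 34, 40)
w2 = Gw1 = (4·32 + 5·34 + 6·40; 5·32 + 0·34 + 6·40; 6·32 + 6·34 + 7·40) = (538, 400, 676)
Gw2 = (8208, 6746, 10360)
w2·Gw2 = 538·8208 + 400·6746 + 676·10360 = 14117664; w2·w2 = 538·538 + 400·400 + 676·676 = 906420
λ ≈ 14117664/906420 = 15.5752

λ ≈ 15.5752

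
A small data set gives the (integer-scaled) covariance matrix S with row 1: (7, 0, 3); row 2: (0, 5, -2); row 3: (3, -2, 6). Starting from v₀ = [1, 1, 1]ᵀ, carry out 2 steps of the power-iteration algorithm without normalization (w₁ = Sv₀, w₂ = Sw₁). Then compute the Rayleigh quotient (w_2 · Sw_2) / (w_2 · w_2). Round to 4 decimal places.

λ ≈ 9.4857

w1 = Sv₀ = (10, 3, 7)
w2 = Sw1 = (91, 1, 66)
Sw2 = (835, -127, 667)
w2·Sw2 = 91·835 + 1·(-127) + 66·667 = 119880; w2·w2 = 91·91 + 1·1 + 66·66 = 12638
λ ≈ 119880/12638 = 9.4857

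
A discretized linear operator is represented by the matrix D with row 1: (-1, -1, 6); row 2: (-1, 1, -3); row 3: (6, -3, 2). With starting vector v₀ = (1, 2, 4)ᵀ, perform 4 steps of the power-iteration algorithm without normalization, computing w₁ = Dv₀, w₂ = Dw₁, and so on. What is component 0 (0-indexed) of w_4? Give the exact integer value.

w1 = Dv₀ = ((-1)·1 + (-1)·2 + 6·4; (-1)·1 + 1·2 + (-3)·4; 6·1 + (-3)·2 + 2·4) = (21, -11, 8)
w2 = Dw1 = ((-1)·21 + (-1)·(-11) + 6·8; (-1)·21 + 1·(-11) + (-3)·8; 6·21 + (-3)·(-11) + 2·8) = (38, -56, 175)
w3 = Dw2 = (1068, -619, 746)
w4 = Dw3 = (4027, -3925, 9757)
The requested component of w4 is 4027.

4027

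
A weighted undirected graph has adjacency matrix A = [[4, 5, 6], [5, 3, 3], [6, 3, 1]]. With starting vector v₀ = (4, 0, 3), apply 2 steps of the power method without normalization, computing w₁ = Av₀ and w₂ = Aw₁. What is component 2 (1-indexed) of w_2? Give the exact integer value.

w1 = Av₀ = (4·4 + 5·0 + 6·3; 5·4 + 3·0 + 3·3; 6·4 + 3·0 + 1·3) = (34, 29, 27)
w2 = Aw1 = (4·34 + 5·29 + 6·27; 5·34 + 3·29 + 3·27; 6·34 + 3·29 + 1·27) = (443, 338, 318)
The requested component of w2 is 338.

338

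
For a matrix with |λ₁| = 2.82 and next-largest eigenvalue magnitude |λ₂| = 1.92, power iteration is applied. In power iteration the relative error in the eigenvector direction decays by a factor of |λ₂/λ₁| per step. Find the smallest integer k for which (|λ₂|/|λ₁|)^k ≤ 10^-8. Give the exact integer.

|λ₂/λ₁| = 1.92/2.82 = 0.68085
Need k ≥ ln(10^-8) / ln(0.68085) = -18.4207 / -0.3844 ≈ 47.919
Smallest integer k satisfying the bound: 48

48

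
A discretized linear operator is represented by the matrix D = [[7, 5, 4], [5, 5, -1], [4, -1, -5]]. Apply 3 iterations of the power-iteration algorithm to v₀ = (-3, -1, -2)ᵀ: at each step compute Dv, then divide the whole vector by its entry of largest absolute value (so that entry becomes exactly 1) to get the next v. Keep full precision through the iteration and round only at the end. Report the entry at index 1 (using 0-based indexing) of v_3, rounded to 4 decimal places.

0.6981

Dv0 = (-34.00000, -18.00000, -1.00000); divide by -34.00000 → v1 = (1.00000, 0.52941, 0.02941)
Dv1 = (9.76471, 7.61765, 3.32353); divide by 9.76471 → v2 = (1.00000, 0.78012, 0.34036)
Dv2 = (12.26205, 8.56024, 1.51807); divide by 12.26205 → v3 = (1.00000, 0.69811, 0.12380)
Requested entry of v3: -2842/-4071 = 0.6981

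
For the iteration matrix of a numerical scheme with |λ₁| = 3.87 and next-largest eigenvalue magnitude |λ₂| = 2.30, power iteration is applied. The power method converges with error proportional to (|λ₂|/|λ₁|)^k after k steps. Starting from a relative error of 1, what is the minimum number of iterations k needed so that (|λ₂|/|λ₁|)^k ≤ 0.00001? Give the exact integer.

23

|λ₂/λ₁| = 2.30/3.87 = 0.59432
Need k ≥ ln(0.00001) / ln(0.59432) = -11.5129 / -0.5203 ≈ 22.126
Smallest integer k satisfying the bound: 23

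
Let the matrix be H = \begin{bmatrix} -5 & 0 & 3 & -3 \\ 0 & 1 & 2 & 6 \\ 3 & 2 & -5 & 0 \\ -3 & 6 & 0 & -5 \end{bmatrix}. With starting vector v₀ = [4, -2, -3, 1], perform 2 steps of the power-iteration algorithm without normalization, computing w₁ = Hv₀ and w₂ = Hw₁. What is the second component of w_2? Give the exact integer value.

-130

w1 = Hv₀ = ((-5)·4 + 0·(-2) + 3·(-3) + (-3)·1; 0·4 + 1·(-2) + 2·(-3) + 6·1; 3·4 + 2·(-2) + (-5)·(-3) + 0·1; (-3)·4 + 6·(-2) + 0·(-3) + (-5)·1) = (-32, -2, 23, -29)
w2 = Hw1 = ((-5)·(-32) + 0·(-2) + 3·23 + (-3)·(-29); 0·(-32) + 1·(-2) + 2·23 + 6·(-29); 3·(-32) + 2·(-2) + (-5)·23 + 0·(-29); (-3)·(-32) + 6·(-2) + 0·23 + (-5)·(-29)) = (316, -130, -215, 229)
The requested component of w2 is -130.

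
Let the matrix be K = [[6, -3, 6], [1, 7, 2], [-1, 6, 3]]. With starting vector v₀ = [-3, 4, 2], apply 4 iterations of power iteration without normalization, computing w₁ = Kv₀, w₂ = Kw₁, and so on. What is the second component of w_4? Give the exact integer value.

w1 = Kv₀ = (6·(-3) + (-3)·4 + 6·2; 1·(-3) + 7·4 + 2·2; (-1)·(-3) + 6·4 + 3·2) = (-18, 29, 33)
w2 = Kw1 = (6·(-18) + (-3)·29 + 6·33; 1·(-18) + 7·29 + 2·33; (-1)·(-18) + 6·29 + 3·33) = (3, 251, 291)
w3 = Kw2 = (1011, 2342, 2376)
w4 = Kw3 = (13296, 22157, 20169)
The requested component of w4 is 22157.

22157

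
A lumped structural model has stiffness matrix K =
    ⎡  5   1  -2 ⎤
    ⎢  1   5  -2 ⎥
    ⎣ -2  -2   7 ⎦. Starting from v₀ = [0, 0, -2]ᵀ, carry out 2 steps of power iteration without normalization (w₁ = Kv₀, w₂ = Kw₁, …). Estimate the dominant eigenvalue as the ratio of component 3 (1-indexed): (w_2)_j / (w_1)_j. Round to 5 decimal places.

w1 = Kv₀ = (5·0 + 1·0 + (-2)·(-2); 1·0 + 5·0 + (-2)·(-2); (-2)·0 + (-2)·0 + 7·(-2)) = (4, 4, -14)
w2 = Kw1 = (5·4 + 1·4 + (-2)·(-14); 1·4 + 5·4 + (-2)·(-14); (-2)·4 + (-2)·4 + 7·(-14)) = (52, 52, -114)
Ratio at component: -114 / -14 = 8.14286

8.14286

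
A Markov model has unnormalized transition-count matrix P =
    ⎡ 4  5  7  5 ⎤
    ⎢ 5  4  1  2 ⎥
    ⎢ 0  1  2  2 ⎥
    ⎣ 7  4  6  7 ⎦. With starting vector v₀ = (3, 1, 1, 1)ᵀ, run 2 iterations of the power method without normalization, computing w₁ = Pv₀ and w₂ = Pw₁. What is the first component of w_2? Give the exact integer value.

451

w1 = Pv₀ = (29, 22, 5, 38)
w2 = Pw1 = (451, 314, 108, 587)
The requested component of w2 is 451.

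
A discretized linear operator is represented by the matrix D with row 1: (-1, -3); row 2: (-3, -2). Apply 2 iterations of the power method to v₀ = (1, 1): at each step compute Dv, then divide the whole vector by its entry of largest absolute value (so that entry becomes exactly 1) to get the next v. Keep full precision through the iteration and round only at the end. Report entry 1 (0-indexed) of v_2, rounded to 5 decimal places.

Dv0 = (-4.000000, -5.000000); divide by -5.000000 → v1 = (0.800000, 1.000000)
Dv1 = (-3.800000, -4.400000); divide by -4.400000 → v2 = (0.863636, 1.000000)
Requested entry of v2: 22/22 = 1.00000

1.00000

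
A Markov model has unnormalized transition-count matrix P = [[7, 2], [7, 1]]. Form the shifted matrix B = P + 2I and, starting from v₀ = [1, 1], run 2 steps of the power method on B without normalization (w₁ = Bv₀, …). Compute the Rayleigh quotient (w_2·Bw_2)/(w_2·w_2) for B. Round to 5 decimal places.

μ ≈ 10.79239

B = P + 2I has rows (9, 2); (7, 3)
w1 = Bv₀ = (11, 10)
w2 = Bw1 = (119, 107)
Bw2 = (1285, 1154)
w2·Bw2 = 276393; w2·w2 = 25610; μ ≈ 276393/25610 = 10.79239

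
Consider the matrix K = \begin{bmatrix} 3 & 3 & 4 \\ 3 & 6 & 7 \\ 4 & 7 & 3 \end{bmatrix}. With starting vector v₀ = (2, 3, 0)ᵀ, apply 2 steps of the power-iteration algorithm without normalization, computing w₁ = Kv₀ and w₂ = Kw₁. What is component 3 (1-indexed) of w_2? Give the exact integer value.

w1 = Kv₀ = (15, 24, 29)
w2 = Kw1 = (233, 392, 315)
The requested component of w2 is 315.

315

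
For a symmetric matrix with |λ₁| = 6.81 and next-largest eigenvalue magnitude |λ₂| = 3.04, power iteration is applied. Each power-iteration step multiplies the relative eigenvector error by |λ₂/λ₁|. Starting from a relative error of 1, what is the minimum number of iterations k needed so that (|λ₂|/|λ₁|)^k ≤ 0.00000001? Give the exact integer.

|λ₂/λ₁| = 3.04/6.81 = 0.44640
Need k ≥ ln(0.00000001) / ln(0.44640) = -18.4207 / -0.8065 ≈ 22.839
Smallest integer k satisfying the bound: 23

23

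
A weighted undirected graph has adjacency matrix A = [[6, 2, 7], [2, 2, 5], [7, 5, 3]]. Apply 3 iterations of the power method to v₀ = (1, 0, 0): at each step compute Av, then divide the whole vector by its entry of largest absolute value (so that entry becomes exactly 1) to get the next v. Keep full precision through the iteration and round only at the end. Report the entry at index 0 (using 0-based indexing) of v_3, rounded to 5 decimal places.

Av0 = (6.000000, 2.000000, 7.000000); divide by 7.000000 → v1 = (0.857143, 0.285714, 1.000000)
Av1 = (12.714286, 7.285714, 10.428571); divide by 12.714286 → v2 = (1.000000, 0.573034, 0.820225)
Av2 = (12.887640, 7.247191, 12.325843); divide by 12.887640 → v3 = (1.000000, 0.562337, 0.956408)
Requested entry of v3: 1147/1147 = 1.00000

1.00000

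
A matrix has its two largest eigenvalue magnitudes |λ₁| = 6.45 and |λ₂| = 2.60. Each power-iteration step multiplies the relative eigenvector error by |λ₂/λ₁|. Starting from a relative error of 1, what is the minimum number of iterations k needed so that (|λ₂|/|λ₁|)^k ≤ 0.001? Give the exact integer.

|λ₂/λ₁| = 2.60/6.45 = 0.40310
Need k ≥ ln(0.001) / ln(0.40310) = -6.9078 / -0.9086 ≈ 7.603
Smallest integer k satisfying the bound: 8

8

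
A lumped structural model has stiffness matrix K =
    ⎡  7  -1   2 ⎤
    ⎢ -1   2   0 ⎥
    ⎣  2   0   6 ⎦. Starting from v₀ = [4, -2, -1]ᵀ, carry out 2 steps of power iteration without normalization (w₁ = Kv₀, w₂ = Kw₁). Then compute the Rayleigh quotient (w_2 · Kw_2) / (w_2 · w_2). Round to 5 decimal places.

w1 = Kv₀ = (7·4 + (-1)·(-2) + 2·(-1); (-1)·4 + 2·(-2) + 0·(-1); 2·4 + 0·(-2) + 6·(-1)) = (28, -8, 2)
w2 = Kw1 = (7·28 + (-1)·(-8) + 2·2; (-1)·28 + 2·(-8) + 0·2; 2·28 + 0·(-8) + 6·2) = (208, -44, 68)
Kw2 = (1636, -296, 824)
w2·Kw2 = 208·1636 + (-44)·(-296) + 68·824 = 409344; w2·w2 = 208·208 + (-44)·(-44) + 68·68 = 49824
λ ≈ 409344/49824 = 8.21580

8.21580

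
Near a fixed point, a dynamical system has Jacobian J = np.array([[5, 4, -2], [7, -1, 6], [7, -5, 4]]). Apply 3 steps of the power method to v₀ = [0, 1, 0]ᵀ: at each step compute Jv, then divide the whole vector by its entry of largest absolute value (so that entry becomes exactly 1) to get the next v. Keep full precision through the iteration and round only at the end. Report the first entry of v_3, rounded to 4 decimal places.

0.3831

Jv0 = (4.00000, -1.00000, -5.00000); divide by -5.00000 → v1 = (-0.80000, 0.20000, 1.00000)
Jv1 = (-5.20000, 0.20000, -2.60000); divide by -5.20000 → v2 = (1.00000, -0.03846, 0.50000)
Jv2 = (3.84615, 10.03846, 9.19231); divide by 10.03846 → v3 = (0.38314, 1.00000, 0.91571)
Requested entry of v3: 100/261 = 0.3831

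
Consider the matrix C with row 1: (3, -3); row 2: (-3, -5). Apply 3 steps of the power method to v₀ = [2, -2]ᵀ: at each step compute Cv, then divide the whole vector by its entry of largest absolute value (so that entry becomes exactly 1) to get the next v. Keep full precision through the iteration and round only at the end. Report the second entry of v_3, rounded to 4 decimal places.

0.8667

Cv0 = (12.00000, 4.00000); divide by 12.00000 → v1 = (1.00000, 0.33333)
Cv1 = (2.00000, -4.66667); divide by -4.66667 → v2 = (-0.42857, 1.00000)
Cv2 = (-4.28571, -3.71429); divide by -4.28571 → v3 = (1.00000, 0.86667)
Requested entry of v3: 208/240 = 0.8667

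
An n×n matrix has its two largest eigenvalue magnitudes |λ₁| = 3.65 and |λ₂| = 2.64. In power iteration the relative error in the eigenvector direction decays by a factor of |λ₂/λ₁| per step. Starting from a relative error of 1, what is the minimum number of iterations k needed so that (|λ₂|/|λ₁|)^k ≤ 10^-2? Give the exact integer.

|λ₂/λ₁| = 2.64/3.65 = 0.72329
Need k ≥ ln(10^-2) / ln(0.72329) = -4.6052 / -0.3239 ≈ 14.216
Smallest integer k satisfying the bound: 15

15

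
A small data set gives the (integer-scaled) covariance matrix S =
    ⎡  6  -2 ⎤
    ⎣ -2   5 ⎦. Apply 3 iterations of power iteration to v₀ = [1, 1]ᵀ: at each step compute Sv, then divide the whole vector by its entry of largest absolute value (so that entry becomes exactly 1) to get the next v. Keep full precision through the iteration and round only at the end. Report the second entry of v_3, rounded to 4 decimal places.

Sv0 = (4.00000, 3.00000); divide by 4.00000 → v1 = (1.00000, 0.75000)
Sv1 = (4.50000, 1.75000); divide by 4.50000 → v2 = (1.00000, 0.38889)
Sv2 = (5.22222, -0.05556); divide by 5.22222 → v3 = (1.00000, -0.01064)
Requested entry of v3: -1/94 = -0.0106

-0.0106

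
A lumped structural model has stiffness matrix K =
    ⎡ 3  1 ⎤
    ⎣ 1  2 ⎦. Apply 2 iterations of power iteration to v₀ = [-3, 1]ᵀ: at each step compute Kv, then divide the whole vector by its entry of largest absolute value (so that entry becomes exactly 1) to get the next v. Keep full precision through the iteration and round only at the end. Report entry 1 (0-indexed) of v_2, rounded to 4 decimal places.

0.4000

Kv0 = (-8.00000, -1.00000); divide by -8.00000 → v1 = (1.00000, 0.12500)
Kv1 = (3.12500, 1.25000); divide by 3.12500 → v2 = (1.00000, 0.40000)
Requested entry of v2: -10/-25 = 0.4000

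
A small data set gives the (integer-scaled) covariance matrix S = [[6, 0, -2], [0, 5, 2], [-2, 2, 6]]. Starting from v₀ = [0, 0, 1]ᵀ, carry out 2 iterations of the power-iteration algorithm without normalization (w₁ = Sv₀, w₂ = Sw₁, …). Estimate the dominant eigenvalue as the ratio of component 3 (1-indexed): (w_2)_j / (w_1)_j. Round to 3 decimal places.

w1 = Sv₀ = (-2, 2, 6)
w2 = Sw1 = (-24, 22, 44)
Ratio at component: 44 / 6 = 7.333

7.333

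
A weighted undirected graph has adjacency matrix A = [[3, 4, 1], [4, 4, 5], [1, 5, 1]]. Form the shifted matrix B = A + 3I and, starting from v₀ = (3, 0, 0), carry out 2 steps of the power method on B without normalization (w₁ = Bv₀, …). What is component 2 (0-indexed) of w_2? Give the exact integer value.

90

B = A + 3I has rows (6, 4, 1); (4, 7, 5); (1, 5, 4)
w1 = Bv₀ = (18, 12, 3)
w2 = Bw1 = (159, 171, 90)
Requested component of w2: 90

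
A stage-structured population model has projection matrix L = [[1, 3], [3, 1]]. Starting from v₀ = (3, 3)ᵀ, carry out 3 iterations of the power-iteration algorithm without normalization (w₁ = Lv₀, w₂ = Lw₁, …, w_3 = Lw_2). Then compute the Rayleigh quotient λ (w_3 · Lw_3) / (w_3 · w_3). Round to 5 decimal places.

w1 = Lv₀ = (1·3 + 3·3; 3·3 + 1·3) = (12, 12)
w2 = Lw1 = (1·12 + 3·12; 3·12 + 1·12) = (48, 48)
w3 = Lw2 = (192, 192)
Lw3 = (768, 768)
w3·Lw3 = 192·768 + 192·768 = 294912; w3·w3 = 192·192 + 192·192 = 73728
λ ≈ 294912/73728 = 4.00000

λ ≈ 4.00000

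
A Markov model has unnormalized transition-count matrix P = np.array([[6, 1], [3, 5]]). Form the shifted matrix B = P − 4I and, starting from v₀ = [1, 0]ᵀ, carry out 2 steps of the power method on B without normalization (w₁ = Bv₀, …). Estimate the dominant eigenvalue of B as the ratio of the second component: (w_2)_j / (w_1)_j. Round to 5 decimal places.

μ ≈ 3.00000

B = P − 4I has rows (2, 1); (3, 1)
w1 = Bv₀ = (2, 3)
w2 = Bw1 = (7, 9)
Ratio: 9/3 = 3.00000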